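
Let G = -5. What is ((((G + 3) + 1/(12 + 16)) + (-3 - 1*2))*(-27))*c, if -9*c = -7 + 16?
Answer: -5265/28 ≈ -188.04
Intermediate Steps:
c = -1 (c = -(-7 + 16)/9 = -⅑*9 = -1)
((((G + 3) + 1/(12 + 16)) + (-3 - 1*2))*(-27))*c = ((((-5 + 3) + 1/(12 + 16)) + (-3 - 1*2))*(-27))*(-1) = (((-2 + 1/28) + (-3 - 2))*(-27))*(-1) = (((-2 + 1/28) - 5)*(-27))*(-1) = ((-55/28 - 5)*(-27))*(-1) = -195/28*(-27)*(-1) = (5265/28)*(-1) = -5265/28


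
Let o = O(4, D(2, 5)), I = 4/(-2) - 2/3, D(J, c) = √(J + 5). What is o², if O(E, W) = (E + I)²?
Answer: 256/81 ≈ 3.1605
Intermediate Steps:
D(J, c) = √(5 + J)
I = -8/3 (I = 4*(-½) - 2*⅓ = -2 - ⅔ = -8/3 ≈ -2.6667)
O(E, W) = (-8/3 + E)² (O(E, W) = (E - 8/3)² = (-8/3 + E)²)
o = 16/9 (o = (-8 + 3*4)²/9 = (-8 + 12)²/9 = (⅑)*4² = (⅑)*16 = 16/9 ≈ 1.7778)
o² = (16/9)² = 256/81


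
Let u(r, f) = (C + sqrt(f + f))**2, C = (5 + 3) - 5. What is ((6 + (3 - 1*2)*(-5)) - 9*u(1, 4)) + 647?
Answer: 495 - 108*sqrt(2) ≈ 342.27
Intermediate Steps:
C = 3 (C = 8 - 5 = 3)
u(r, f) = (3 + sqrt(2)*sqrt(f))**2 (u(r, f) = (3 + sqrt(f + f))**2 = (3 + sqrt(2*f))**2 = (3 + sqrt(2)*sqrt(f))**2)
((6 + (3 - 1*2)*(-5)) - 9*u(1, 4)) + 647 = ((6 + (3 - 1*2)*(-5)) - 9*(3 + sqrt(2)*sqrt(4))**2) + 647 = ((6 + (3 - 2)*(-5)) - 9*(3 + sqrt(2)*2)**2) + 647 = ((6 + 1*(-5)) - 9*(3 + 2*sqrt(2))**2) + 647 = ((6 - 5) - 9*(3 + 2*sqrt(2))**2) + 647 = (1 - 9*(3 + 2*sqrt(2))**2) + 647 = 648 - 9*(3 + 2*sqrt(2))**2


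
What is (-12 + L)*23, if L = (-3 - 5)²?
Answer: 1196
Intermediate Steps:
L = 64 (L = (-8)² = 64)
(-12 + L)*23 = (-12 + 64)*23 = 52*23 = 1196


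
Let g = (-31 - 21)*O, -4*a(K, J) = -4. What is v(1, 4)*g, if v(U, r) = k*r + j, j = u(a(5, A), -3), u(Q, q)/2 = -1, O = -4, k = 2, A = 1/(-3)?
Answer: 1248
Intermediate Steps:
A = -⅓ ≈ -0.33333
a(K, J) = 1 (a(K, J) = -¼*(-4) = 1)
u(Q, q) = -2 (u(Q, q) = 2*(-1) = -2)
j = -2
v(U, r) = -2 + 2*r (v(U, r) = 2*r - 2 = -2 + 2*r)
g = 208 (g = (-31 - 21)*(-4) = -52*(-4) = 208)
v(1, 4)*g = (-2 + 2*4)*208 = (-2 + 8)*208 = 6*208 = 1248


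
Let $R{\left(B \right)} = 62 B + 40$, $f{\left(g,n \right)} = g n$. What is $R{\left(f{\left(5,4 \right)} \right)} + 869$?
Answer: $2149$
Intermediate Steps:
$R{\left(B \right)} = 40 + 62 B$
$R{\left(f{\left(5,4 \right)} \right)} + 869 = \left(40 + 62 \cdot 5 \cdot 4\right) + 869 = \left(40 + 62 \cdot 20\right) + 869 = \left(40 + 1240\right) + 869 = 1280 + 869 = 2149$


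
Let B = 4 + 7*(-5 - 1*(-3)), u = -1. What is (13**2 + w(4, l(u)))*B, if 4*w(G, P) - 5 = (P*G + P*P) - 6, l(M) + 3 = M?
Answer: -3375/2 ≈ -1687.5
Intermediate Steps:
l(M) = -3 + M
w(G, P) = -1/4 + P**2/4 + G*P/4 (w(G, P) = 5/4 + ((P*G + P*P) - 6)/4 = 5/4 + ((G*P + P**2) - 6)/4 = 5/4 + ((P**2 + G*P) - 6)/4 = 5/4 + (-6 + P**2 + G*P)/4 = 5/4 + (-3/2 + P**2/4 + G*P/4) = -1/4 + P**2/4 + G*P/4)
B = -10 (B = 4 + 7*(-5 + 3) = 4 + 7*(-2) = 4 - 14 = -10)
(13**2 + w(4, l(u)))*B = (13**2 + (-1/4 + (-3 - 1)**2/4 + (1/4)*4*(-3 - 1)))*(-10) = (169 + (-1/4 + (1/4)*(-4)**2 + (1/4)*4*(-4)))*(-10) = (169 + (-1/4 + (1/4)*16 - 4))*(-10) = (169 + (-1/4 + 4 - 4))*(-10) = (169 - 1/4)*(-10) = (675/4)*(-10) = -3375/2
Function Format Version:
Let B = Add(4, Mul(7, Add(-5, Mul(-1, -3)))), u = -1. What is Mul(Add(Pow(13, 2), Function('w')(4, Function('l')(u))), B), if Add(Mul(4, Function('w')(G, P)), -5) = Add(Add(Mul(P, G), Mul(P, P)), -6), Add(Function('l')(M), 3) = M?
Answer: Rational(-3375, 2) ≈ -1687.5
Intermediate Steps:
Function('l')(M) = Add(-3, M)
Function('w')(G, P) = Add(Rational(-1, 4), Mul(Rational(1, 4), Pow(P, 2)), Mul(Rational(1, 4), G, P)) (Function('w')(G, P) = Add(Rational(5, 4), Mul(Rational(1, 4), Add(Add(Mul(P, G), Mul(P, P)), -6))) = Add(Rational(5, 4), Mul(Rational(1, 4), Add(Add(Mul(G, P), Pow(P, 2)), -6))) = Add(Rational(5, 4), Mul(Rational(1, 4), Add(Add(Pow(P, 2), Mul(G, P)), -6))) = Add(Rational(5, 4), Mul(Rational(1, 4), Add(-6, Pow(P, 2), Mul(G, P)))) = Add(Rational(5, 4), Add(Rational(-3, 2), Mul(Rational(1, 4), Pow(P, 2)), Mul(Rational(1, 4), G, P))) = Add(Rational(-1, 4), Mul(Rational(1, 4), Pow(P, 2)), Mul(Rational(1, 4), G, P)))
B = -10 (B = Add(4, Mul(7, Add(-5, 3))) = Add(4, Mul(7, -2)) = Add(4, -14) = -10)
Mul(Add(Pow(13, 2), Function('w')(4, Function('l')(u))), B) = Mul(Add(Pow(13, 2), Add(Rational(-1, 4), Mul(Rational(1, 4), Pow(Add(-3, -1), 2)), Mul(Rational(1, 4), 4, Add(-3, -1)))), -10) = Mul(Add(169, Add(Rational(-1, 4), Mul(Rational(1, 4), Pow(-4, 2)), Mul(Rational(1, 4), 4, -4))), -10) = Mul(Add(169, Add(Rational(-1, 4), Mul(Rational(1, 4), 16), -4)), -10) = Mul(Add(169, Add(Rational(-1, 4), 4, -4)), -10) = Mul(Add(169, Rational(-1, 4)), -10) = Mul(Rational(675, 4), -10) = Rational(-3375, 2)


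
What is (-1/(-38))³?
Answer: 1/54872 ≈ 1.8224e-5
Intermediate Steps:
(-1/(-38))³ = (-1*(-1/38))³ = (1/38)³ = 1/54872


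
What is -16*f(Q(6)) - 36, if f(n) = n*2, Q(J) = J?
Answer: -228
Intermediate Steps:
f(n) = 2*n
-16*f(Q(6)) - 36 = -32*6 - 36 = -16*12 - 36 = -192 - 36 = -228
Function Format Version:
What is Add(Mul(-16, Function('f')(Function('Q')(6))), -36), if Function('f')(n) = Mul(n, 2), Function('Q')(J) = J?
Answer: -228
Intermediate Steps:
Function('f')(n) = Mul(2, n)
Add(Mul(-16, Function('f')(Function('Q')(6))), -36) = Add(Mul(-16, Mul(2, 6)), -36) = Add(Mul(-16, 12), -36) = Add(-192, -36) = -228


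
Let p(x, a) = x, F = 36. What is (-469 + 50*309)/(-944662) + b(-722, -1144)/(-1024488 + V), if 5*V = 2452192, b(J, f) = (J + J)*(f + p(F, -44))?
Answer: -949634033301/315310227022 ≈ -3.0117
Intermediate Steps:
b(J, f) = 2*J*(36 + f) (b(J, f) = (J + J)*(f + 36) = (2*J)*(36 + f) = 2*J*(36 + f))
V = 2452192/5 (V = (⅕)*2452192 = 2452192/5 ≈ 4.9044e+5)
(-469 + 50*309)/(-944662) + b(-722, -1144)/(-1024488 + V) = (-469 + 50*309)/(-944662) + (2*(-722)*(36 - 1144))/(-1024488 + 2452192/5) = (-469 + 15450)*(-1/944662) + (2*(-722)*(-1108))/(-2670248/5) = 14981*(-1/944662) + 1599952*(-5/2670248) = -14981/944662 - 999970/333781 = -949634033301/315310227022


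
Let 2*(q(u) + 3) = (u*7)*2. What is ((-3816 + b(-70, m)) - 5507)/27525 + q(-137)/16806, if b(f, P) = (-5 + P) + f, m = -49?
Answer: -30874222/77097525 ≈ -0.40046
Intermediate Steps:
b(f, P) = -5 + P + f
q(u) = -3 + 7*u (q(u) = -3 + ((u*7)*2)/2 = -3 + ((7*u)*2)/2 = -3 + (14*u)/2 = -3 + 7*u)
((-3816 + b(-70, m)) - 5507)/27525 + q(-137)/16806 = ((-3816 + (-5 - 49 - 70)) - 5507)/27525 + (-3 + 7*(-137))/16806 = ((-3816 - 124) - 5507)*(1/27525) + (-3 - 959)*(1/16806) = (-3940 - 5507)*(1/27525) - 962*1/16806 = -9447*1/27525 - 481/8403 = -3149/9175 - 481/8403 = -30874222/77097525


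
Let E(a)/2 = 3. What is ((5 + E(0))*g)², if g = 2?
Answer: 484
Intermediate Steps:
E(a) = 6 (E(a) = 2*3 = 6)
((5 + E(0))*g)² = ((5 + 6)*2)² = (11*2)² = 22² = 484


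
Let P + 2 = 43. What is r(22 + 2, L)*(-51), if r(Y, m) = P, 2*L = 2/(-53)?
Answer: -2091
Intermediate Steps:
L = -1/53 (L = (2/(-53))/2 = (2*(-1/53))/2 = (½)*(-2/53) = -1/53 ≈ -0.018868)
P = 41 (P = -2 + 43 = 41)
r(Y, m) = 41
r(22 + 2, L)*(-51) = 41*(-51) = -2091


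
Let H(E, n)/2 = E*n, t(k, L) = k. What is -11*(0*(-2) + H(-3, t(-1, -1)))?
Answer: -66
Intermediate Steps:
H(E, n) = 2*E*n (H(E, n) = 2*(E*n) = 2*E*n)
-11*(0*(-2) + H(-3, t(-1, -1))) = -11*(0*(-2) + 2*(-3)*(-1)) = -11*(0 + 6) = -11*6 = -66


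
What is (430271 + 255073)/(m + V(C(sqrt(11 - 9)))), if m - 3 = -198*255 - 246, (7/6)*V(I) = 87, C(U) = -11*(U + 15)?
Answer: -1599136/118203 ≈ -13.529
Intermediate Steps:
C(U) = -165 - 11*U (C(U) = -11*(15 + U) = -165 - 11*U)
V(I) = 522/7 (V(I) = (6/7)*87 = 522/7)
m = -50733 (m = 3 + (-198*255 - 246) = 3 + (-50490 - 246) = 3 - 50736 = -50733)
(430271 + 255073)/(m + V(C(sqrt(11 - 9)))) = (430271 + 255073)/(-50733 + 522/7) = 685344/(-354609/7) = 685344*(-7/354609) = -1599136/118203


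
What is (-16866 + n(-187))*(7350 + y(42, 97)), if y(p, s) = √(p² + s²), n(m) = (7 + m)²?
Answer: 114174900 + 15534*√11173 ≈ 1.1582e+8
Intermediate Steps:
(-16866 + n(-187))*(7350 + y(42, 97)) = (-16866 + (7 - 187)²)*(7350 + √(42² + 97²)) = (-16866 + (-180)²)*(7350 + √(1764 + 9409)) = (-16866 + 32400)*(7350 + √11173) = 15534*(7350 + √11173) = 114174900 + 15534*√11173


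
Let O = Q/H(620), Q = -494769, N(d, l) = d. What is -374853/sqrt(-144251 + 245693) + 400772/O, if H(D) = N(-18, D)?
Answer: 2404632/164923 - 124951*sqrt(101442)/33814 ≈ -1162.4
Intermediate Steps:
H(D) = -18
O = 164923/6 (O = -494769/(-18) = -494769*(-1/18) = 164923/6 ≈ 27487.)
-374853/sqrt(-144251 + 245693) + 400772/O = -374853/sqrt(-144251 + 245693) + 400772/(164923/6) = -374853*sqrt(101442)/101442 + 400772*(6/164923) = -124951*sqrt(101442)/33814 + 2404632/164923 = 2404632/164923 - 124951*sqrt(101442)/33814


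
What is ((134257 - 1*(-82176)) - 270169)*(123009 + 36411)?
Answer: -8566593120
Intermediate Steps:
((134257 - 1*(-82176)) - 270169)*(123009 + 36411) = ((134257 + 82176) - 270169)*159420 = (216433 - 270169)*159420 = -53736*159420 = -8566593120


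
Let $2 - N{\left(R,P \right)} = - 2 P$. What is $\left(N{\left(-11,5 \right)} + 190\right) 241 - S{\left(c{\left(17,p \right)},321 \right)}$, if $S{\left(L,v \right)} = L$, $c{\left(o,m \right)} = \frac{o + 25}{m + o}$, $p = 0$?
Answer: $\frac{827552}{17} \approx 48680.0$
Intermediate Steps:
$N{\left(R,P \right)} = 2 + 2 P$ ($N{\left(R,P \right)} = 2 - - 2 P = 2 + 2 P$)
$c{\left(o,m \right)} = \frac{25 + o}{m + o}$
$\left(N{\left(-11,5 \right)} + 190\right) 241 - S{\left(c{\left(17,p \right)},321 \right)} = \left(\left(2 + 2 \cdot 5\right) + 190\right) 241 - \frac{25 + 17}{0 + 17} = \left(\left(2 + 10\right) + 190\right) 241 - \frac{1}{17} \cdot 42 = \left(12 + 190\right) 241 - \frac{1}{17} \cdot 42 = 202 \cdot 241 - \frac{42}{17} = 48682 - \frac{42}{17} = \frac{827552}{17}$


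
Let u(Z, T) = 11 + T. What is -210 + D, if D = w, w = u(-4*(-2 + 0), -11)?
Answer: -210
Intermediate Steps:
w = 0 (w = 11 - 11 = 0)
D = 0
-210 + D = -210 + 0 = -210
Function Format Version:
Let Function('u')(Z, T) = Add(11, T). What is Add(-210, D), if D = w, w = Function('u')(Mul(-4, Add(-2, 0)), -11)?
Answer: -210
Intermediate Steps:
w = 0 (w = Add(11, -11) = 0)
D = 0
Add(-210, D) = Add(-210, 0) = -210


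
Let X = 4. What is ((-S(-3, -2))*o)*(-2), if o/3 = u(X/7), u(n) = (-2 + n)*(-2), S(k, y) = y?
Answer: -240/7 ≈ -34.286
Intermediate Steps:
u(n) = 4 - 2*n
o = 60/7 (o = 3*(4 - 8/7) = 3*(20/7) = 60/7 ≈ 8.5714)
((-S(-3, -2))*o)*(-2) = (-1*(-2)*(60/7))*(-2) = (2*(60/7))*(-2) = (120/7)*(-2) = -240/7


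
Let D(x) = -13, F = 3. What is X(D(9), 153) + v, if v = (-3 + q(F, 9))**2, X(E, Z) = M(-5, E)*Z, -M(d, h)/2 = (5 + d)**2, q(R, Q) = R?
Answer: 0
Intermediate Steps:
M(d, h) = -2*(5 + d)**2
X(E, Z) = 0 (X(E, Z) = (-2*(5 - 5)**2)*Z = (-2*0**2)*Z = (-2*0)*Z = 0*Z = 0)
v = 0 (v = (-3 + 3)**2 = 0**2 = 0)
X(D(9), 153) + v = 0 + 0 = 0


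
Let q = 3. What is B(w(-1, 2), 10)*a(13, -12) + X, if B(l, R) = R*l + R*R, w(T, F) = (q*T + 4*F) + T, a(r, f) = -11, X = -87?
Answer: -1627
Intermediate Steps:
w(T, F) = 4*F + 4*T (w(T, F) = (3*T + 4*F) + T = 4*F + 4*T)
B(l, R) = R² + R*l (B(l, R) = R*l + R² = R² + R*l)
B(w(-1, 2), 10)*a(13, -12) + X = (10*(10 + (4*2 + 4*(-1))))*(-11) - 87 = (10*(10 + (8 - 4)))*(-11) - 87 = (10*(10 + 4))*(-11) - 87 = (10*14)*(-11) - 87 = 140*(-11) - 87 = -1540 - 87 = -1627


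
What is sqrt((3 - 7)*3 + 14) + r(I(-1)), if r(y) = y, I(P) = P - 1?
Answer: -2 + sqrt(2) ≈ -0.58579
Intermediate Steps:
I(P) = -1 + P
sqrt((3 - 7)*3 + 14) + r(I(-1)) = sqrt((3 - 7)*3 + 14) + (-1 - 1) = sqrt(-4*3 + 14) - 2 = sqrt(-12 + 14) - 2 = sqrt(2) - 2 = -2 + sqrt(2)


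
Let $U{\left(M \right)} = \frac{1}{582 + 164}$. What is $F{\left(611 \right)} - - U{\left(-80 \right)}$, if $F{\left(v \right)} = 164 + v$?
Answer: $\frac{578151}{746} \approx 775.0$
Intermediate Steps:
$U{\left(M \right)} = \frac{1}{746}$
$F{\left(611 \right)} - - U{\left(-80 \right)} = \left(164 + 611\right) - \left(-1\right) \frac{1}{746} = 775 - - \frac{1}{746} = 775 + \frac{1}{746} = \frac{578151}{746}$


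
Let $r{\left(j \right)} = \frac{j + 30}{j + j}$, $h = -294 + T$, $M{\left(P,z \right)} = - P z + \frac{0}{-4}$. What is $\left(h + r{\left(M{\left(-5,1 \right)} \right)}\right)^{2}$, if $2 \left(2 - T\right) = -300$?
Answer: $\frac{76729}{4} \approx 19182.0$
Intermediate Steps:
$T = 152$ ($T = 2 - -150 = 2 + 150 = 152$)
$M{\left(P,z \right)} = - P z$ ($M{\left(P,z \right)} = - P z + 0 \left(- \frac{1}{4}\right) = - P z + 0 = - P z$)
$h = -142$ ($h = -294 + 152 = -142$)
$r{\left(j \right)} = \frac{30 + j}{2 j}$
$\left(h + r{\left(M{\left(-5,1 \right)} \right)}\right)^{2} = \left(-142 + \frac{30 - \left(-5\right) 1}{2 \left(\left(-1\right) \left(-5\right) 1\right)}\right)^{2} = \left(-142 + \frac{30 + 5}{2 \cdot 5}\right)^{2} = \left(-142 + \frac{1}{2} \cdot \frac{1}{5} \cdot 35\right)^{2} = \left(-142 + \frac{7}{2}\right)^{2} = \left(- \frac{277}{2}\right)^{2} = \frac{76729}{4}$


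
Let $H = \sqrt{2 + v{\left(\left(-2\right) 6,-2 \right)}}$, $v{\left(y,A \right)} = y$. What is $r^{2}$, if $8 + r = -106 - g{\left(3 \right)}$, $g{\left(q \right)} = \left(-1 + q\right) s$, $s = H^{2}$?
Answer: $8836$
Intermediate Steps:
$H = i \sqrt{10}$ ($H = \sqrt{2 - 12} = \sqrt{-10} = i \sqrt{10} \approx 3.1623 i$)
$s = -10$ ($s = \left(i \sqrt{10}\right)^{2} = -10$)
$g{\left(q \right)} = 10 - 10 q$ ($g{\left(q \right)} = \left(-1 + q\right) \left(-10\right) = 10 - 10 q$)
$r = -94$ ($r = -8 - \left(116 - 30\right) = -8 - 86 = -94$)
$r^{2} = \left(-94\right)^{2} = 8836$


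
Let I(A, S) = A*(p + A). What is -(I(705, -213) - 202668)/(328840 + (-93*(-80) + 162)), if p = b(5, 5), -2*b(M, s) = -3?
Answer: -590829/672884 ≈ -0.87805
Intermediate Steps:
b(M, s) = 3/2 (b(M, s) = -½*(-3) = 3/2)
p = 3/2 ≈ 1.5000
I(A, S) = A*(3/2 + A)
-(I(705, -213) - 202668)/(328840 + (-93*(-80) + 162)) = -((½)*705*(3 + 2*705) - 202668)/(328840 + (-93*(-80) + 162)) = -((½)*705*(3 + 1410) - 202668)/(328840 + (7440 + 162)) = -((½)*705*1413 - 202668)/(328840 + 7602) = -(996165/2 - 202668)/336442 = -590829/(2*336442) = -1*590829/672884 = -590829/672884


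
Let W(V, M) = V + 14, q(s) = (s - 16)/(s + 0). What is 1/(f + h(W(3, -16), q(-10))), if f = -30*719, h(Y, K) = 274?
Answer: -1/21296 ≈ -4.6957e-5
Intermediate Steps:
q(s) = (-16 + s)/s
W(V, M) = 14 + V
f = -21570
1/(f + h(W(3, -16), q(-10))) = 1/(-21570 + 274) = 1/(-21296) = -1/21296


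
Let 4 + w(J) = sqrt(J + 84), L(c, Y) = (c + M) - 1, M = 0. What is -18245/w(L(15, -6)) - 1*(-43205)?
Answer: 42315 - 3115*sqrt(2)/2 ≈ 40112.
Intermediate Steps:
L(c, Y) = -1 + c (L(c, Y) = (c + 0) - 1 = c - 1 = -1 + c)
w(J) = -4 + sqrt(84 + J) (w(J) = -4 + sqrt(J + 84) = -4 + sqrt(84 + J))
-18245/w(L(15, -6)) - 1*(-43205) = -18245/(-4 + sqrt(84 + (-1 + 15))) - 1*(-43205) = -18245/(-4 + sqrt(84 + 14)) + 43205 = -18245/(-4 + sqrt(98)) + 43205 = -18245/(-4 + 7*sqrt(2)) + 43205 = 43205 - 18245/(-4 + 7*sqrt(2))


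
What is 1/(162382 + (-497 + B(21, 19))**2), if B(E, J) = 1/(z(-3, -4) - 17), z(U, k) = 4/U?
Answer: 3025/1238571794 ≈ 2.4423e-6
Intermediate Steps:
B(E, J) = -3/55 (B(E, J) = 1/(4/(-3) - 17) = 1/(4*(-1/3) - 17) = 1/(-4/3 - 17) = 1/(-55/3) = -3/55)
1/(162382 + (-497 + B(21, 19))**2) = 1/(162382 + (-497 - 3/55)**2) = 1/(162382 + (-27338/55)**2) = 1/(162382 + 747366244/3025) = 1/(1238571794/3025) = 3025/1238571794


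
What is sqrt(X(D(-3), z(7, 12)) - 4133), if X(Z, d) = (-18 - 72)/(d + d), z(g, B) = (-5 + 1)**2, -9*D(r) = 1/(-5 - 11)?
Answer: I*sqrt(66173)/4 ≈ 64.31*I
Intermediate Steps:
D(r) = 1/144 (D(r) = -1/(9*(-5 - 11)) = -1/9/(-16) = -1/9*(-1/16) = 1/144)
z(g, B) = 16 (z(g, B) = (-4)**2 = 16)
X(Z, d) = -45/d (X(Z, d) = -90*1/(2*d) = -45/d)
sqrt(X(D(-3), z(7, 12)) - 4133) = sqrt(-45/16 - 4133) = sqrt(-66173/16) = I*sqrt(66173)/4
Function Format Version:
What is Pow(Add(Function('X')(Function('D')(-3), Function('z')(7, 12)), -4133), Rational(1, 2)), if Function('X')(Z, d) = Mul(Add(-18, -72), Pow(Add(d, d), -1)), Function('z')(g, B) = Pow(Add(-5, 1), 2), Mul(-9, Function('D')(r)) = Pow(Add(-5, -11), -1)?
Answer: Mul(Rational(1, 4), I, Pow(66173, Rational(1, 2))) ≈ Mul(64.310, I)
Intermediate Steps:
Function('D')(r) = Rational(1, 144) (Function('D')(r) = Mul(Rational(-1, 9), Pow(Add(-5, -11), -1)) = Mul(Rational(-1, 9), Pow(-16, -1)) = Mul(Rational(-1, 9), Rational(-1, 16)) = Rational(1, 144))
Function('z')(g, B) = 16 (Function('z')(g, B) = Pow(-4, 2) = 16)
Function('X')(Z, d) = Mul(-45, Pow(d, -1)) (Function('X')(Z, d) = Mul(-90, Pow(Mul(2, d), -1)) = Mul(-90, Mul(Rational(1, 2), Pow(d, -1))) = Mul(-45, Pow(d, -1)))
Pow(Add(Function('X')(Function('D')(-3), Function('z')(7, 12)), -4133), Rational(1, 2)) = Pow(Add(Mul(-45, Pow(16, -1)), -4133), Rational(1, 2)) = Pow(Add(Mul(-45, Rational(1, 16)), -4133), Rational(1, 2)) = Pow(Add(Rational(-45, 16), -4133), Rational(1, 2)) = Pow(Rational(-66173, 16), Rational(1, 2)) = Mul(Rational(1, 4), I, Pow(66173, Rational(1, 2)))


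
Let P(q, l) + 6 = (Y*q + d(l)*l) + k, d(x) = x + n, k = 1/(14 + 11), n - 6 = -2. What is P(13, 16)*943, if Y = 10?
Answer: 10468243/25 ≈ 4.1873e+5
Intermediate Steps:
n = 4 (n = 6 - 2 = 4)
k = 1/25 ≈ 0.040000
d(x) = 4 + x (d(x) = x + 4 = 4 + x)
P(q, l) = -149/25 + 10*q + l*(4 + l) (P(q, l) = -6 + ((10*q + (4 + l)*l) + 1/25) = -6 + ((10*q + l*(4 + l)) + 1/25) = -6 + (1/25 + 10*q + l*(4 + l)) = -149/25 + 10*q + l*(4 + l))
P(13, 16)*943 = (-149/25 + 10*13 + 16*(4 + 16))*943 = (-149/25 + 130 + 16*20)*943 = (-149/25 + 130 + 320)*943 = (11101/25)*943 = 10468243/25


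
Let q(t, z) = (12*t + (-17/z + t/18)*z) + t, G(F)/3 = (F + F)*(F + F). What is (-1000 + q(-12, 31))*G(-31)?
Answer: -13765364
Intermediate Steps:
G(F) = 12*F² (G(F) = 3*((F + F)*(F + F)) = 3*((2*F)*(2*F)) = 3*(4*F²) = 12*F²)
q(t, z) = 13*t + z*(-17/z + t/18) (q(t, z) = (12*t + (-17/z + t*(1/18))*z) + t = (12*t + (-17/z + t/18)*z) + t = (12*t + z*(-17/z + t/18)) + t = 13*t + z*(-17/z + t/18))
(-1000 + q(-12, 31))*G(-31) = (-1000 + (-17 + 13*(-12) + (1/18)*(-12)*31))*(12*(-31)²) = (-1000 + (-17 - 156 - 62/3))*(12*961) = (-1000 - 581/3)*11532 = -3581/3*11532 = -13765364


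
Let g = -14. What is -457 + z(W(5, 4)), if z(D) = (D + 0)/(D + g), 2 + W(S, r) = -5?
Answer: -1370/3 ≈ -456.67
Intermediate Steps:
W(S, r) = -7 (W(S, r) = -2 - 5 = -7)
z(D) = D/(-14 + D) (z(D) = (D + 0)/(D - 14) = D/(-14 + D))
-457 + z(W(5, 4)) = -457 - 7/(-14 - 7) = -457 - 7/(-21) = -457 - 7*(-1/21) = -457 + ⅓ = -1370/3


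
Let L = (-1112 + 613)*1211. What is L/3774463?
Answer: -86327/539209 ≈ -0.16010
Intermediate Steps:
L = -604289 (L = -499*1211 = -604289)
L/3774463 = -604289/3774463 = -604289*1/3774463 = -86327/539209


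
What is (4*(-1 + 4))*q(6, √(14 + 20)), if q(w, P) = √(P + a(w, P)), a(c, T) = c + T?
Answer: 12*√(6 + 2*√34) ≈ 50.431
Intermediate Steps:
a(c, T) = T + c
q(w, P) = √(w + 2*P) (q(w, P) = √(P + (P + w)) = √(w + 2*P))
(4*(-1 + 4))*q(6, √(14 + 20)) = (4*(-1 + 4))*√(6 + 2*√(14 + 20)) = (4*3)*√(6 + 2*√34) = 12*√(6 + 2*√34)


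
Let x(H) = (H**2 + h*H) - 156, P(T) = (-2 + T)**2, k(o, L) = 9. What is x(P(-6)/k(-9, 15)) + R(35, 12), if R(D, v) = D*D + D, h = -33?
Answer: 74512/81 ≈ 919.90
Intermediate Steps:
R(D, v) = D + D**2 (R(D, v) = D**2 + D = D + D**2)
x(H) = -156 + H**2 - 33*H (x(H) = (H**2 - 33*H) - 156 = -156 + H**2 - 33*H)
x(P(-6)/k(-9, 15)) + R(35, 12) = (-156 + ((-2 - 6)**2/9)**2 - 33*(-2 - 6)**2/9) + 35*(1 + 35) = (-156 + ((-8)**2*(1/9))**2 - 33*(-8)**2/9) + 35*36 = (-156 + (64*(1/9))**2 - 2112/9) + 1260 = (-156 + (64/9)**2 - 33*64/9) + 1260 = (-156 + 4096/81 - 704/3) + 1260 = -27548/81 + 1260 = 74512/81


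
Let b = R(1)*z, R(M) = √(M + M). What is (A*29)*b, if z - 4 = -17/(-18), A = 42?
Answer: 18067*√2/3 ≈ 8516.9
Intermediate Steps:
R(M) = √2*√M (R(M) = √(2*M) = √2*√M)
z = 89/18 (z = 4 - 17/(-18) = 4 - 17*(-1/18) = 4 + 17/18 = 89/18 ≈ 4.9444)
b = 89*√2/18 (b = (√2*√1)*(89/18) = (√2*1)*(89/18) = √2*(89/18) = 89*√2/18 ≈ 6.9925)
(A*29)*b = (42*29)*(89*√2/18) = 1218*(89*√2/18) = 18067*√2/3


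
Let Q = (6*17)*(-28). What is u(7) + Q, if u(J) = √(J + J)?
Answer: -2856 + √14 ≈ -2852.3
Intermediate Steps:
u(J) = √2*√J (u(J) = √(2*J) = √2*√J)
Q = -2856 (Q = 102*(-28) = -2856)
u(7) + Q = √2*√7 - 2856 = √14 - 2856 = -2856 + √14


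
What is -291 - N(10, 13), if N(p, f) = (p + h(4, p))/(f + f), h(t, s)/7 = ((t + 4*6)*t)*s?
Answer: -7708/13 ≈ -592.92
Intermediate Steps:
h(t, s) = 7*s*t*(24 + t) (h(t, s) = 7*(((t + 4*6)*t)*s) = 7*(((t + 24)*t)*s) = 7*(((24 + t)*t)*s) = 7*((t*(24 + t))*s) = 7*(s*t*(24 + t)) = 7*s*t*(24 + t))
N(p, f) = 785*p/(2*f) (N(p, f) = (p + 7*p*4*(24 + 4))/(f + f) = (p + 7*p*4*28)/((2*f)) = (p + 784*p)*(1/(2*f)) = (785*p)*(1/(2*f)) = 785*p/(2*f))
-291 - N(10, 13) = -291 - 785*10/(2*13) = -291 - 1*3925/13 = -291 - 3925/13 = -7708/13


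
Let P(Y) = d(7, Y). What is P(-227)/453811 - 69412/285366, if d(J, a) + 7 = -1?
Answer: -15751106030/64751114913 ≈ -0.24326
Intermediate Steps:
d(J, a) = -8 (d(J, a) = -7 - 1 = -8)
P(Y) = -8
P(-227)/453811 - 69412/285366 = -8/453811 - 69412/285366 = -8*1/453811 - 69412*1/285366 = -8/453811 - 34706/142683 = -15751106030/64751114913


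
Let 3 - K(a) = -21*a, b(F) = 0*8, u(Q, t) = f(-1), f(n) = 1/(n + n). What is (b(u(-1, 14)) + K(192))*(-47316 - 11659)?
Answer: -237964125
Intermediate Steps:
f(n) = 1/(2*n)
u(Q, t) = -½ (u(Q, t) = (½)/(-1) = (½)*(-1) = -½)
b(F) = 0
K(a) = 3 + 21*a (K(a) = 3 - (-21)*a = 3 + 21*a)
(b(u(-1, 14)) + K(192))*(-47316 - 11659) = (0 + (3 + 21*192))*(-47316 - 11659) = (0 + (3 + 4032))*(-58975) = (0 + 4035)*(-58975) = 4035*(-58975) = -237964125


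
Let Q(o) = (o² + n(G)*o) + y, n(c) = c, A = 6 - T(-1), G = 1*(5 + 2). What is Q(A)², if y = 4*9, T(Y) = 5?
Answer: 1936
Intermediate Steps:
G = 7 (G = 1*7 = 7)
y = 36
A = 1 (A = 6 - 1*5 = 6 - 5 = 1)
Q(o) = 36 + o² + 7*o (Q(o) = (o² + 7*o) + 36 = 36 + o² + 7*o)
Q(A)² = (36 + 1² + 7*1)² = (36 + 1 + 7)² = 44² = 1936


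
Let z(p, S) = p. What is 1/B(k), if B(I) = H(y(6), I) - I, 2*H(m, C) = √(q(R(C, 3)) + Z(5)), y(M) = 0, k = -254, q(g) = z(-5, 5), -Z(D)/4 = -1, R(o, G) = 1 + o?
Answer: 1016/258065 - 2*I/258065 ≈ 0.003937 - 7.75e-6*I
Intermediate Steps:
Z(D) = 4 (Z(D) = -4*(-1) = 4)
q(g) = -5
H(m, C) = I/2 (H(m, C) = √(-5 + 4)/2 = √(-1)/2 = I/2)
B(I) = I/2 - I
1/B(k) = 1/(I/2 - 1*(-254)) = 1/(I/2 + 254) = 1/(254 + I/2) = 4*(254 - I/2)/258065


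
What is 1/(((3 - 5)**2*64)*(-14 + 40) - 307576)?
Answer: -1/300920 ≈ -3.3231e-6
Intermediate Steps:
1/(((3 - 5)**2*64)*(-14 + 40) - 307576) = 1/(((-2)**2*64)*26 - 307576) = 1/((4*64)*26 - 307576) = 1/(256*26 - 307576) = 1/(6656 - 307576) = 1/(-300920) = -1/300920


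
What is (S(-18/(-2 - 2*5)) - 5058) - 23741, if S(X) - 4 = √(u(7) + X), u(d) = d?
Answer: -28795 + √34/2 ≈ -28792.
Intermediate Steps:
S(X) = 4 + √(7 + X)
(S(-18/(-2 - 2*5)) - 5058) - 23741 = ((4 + √(7 - 18/(-2 - 2*5))) - 5058) - 23741 = ((4 + √(7 - 18/(-2 - 10))) - 5058) - 23741 = ((4 + √(7 - 18/(-12))) - 5058) - 23741 = ((4 + √(7 - 18*(-1)/12)) - 5058) - 23741 = ((4 + √(7 - 3*(-½))) - 5058) - 23741 = ((4 + √(7 + 3/2)) - 5058) - 23741 = ((4 + √(17/2)) - 5058) - 23741 = ((4 + √34/2) - 5058) - 23741 = (-5054 + √34/2) - 23741 = -28795 + √34/2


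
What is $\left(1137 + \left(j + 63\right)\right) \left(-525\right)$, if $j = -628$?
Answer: $-300300$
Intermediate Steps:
$\left(1137 + \left(j + 63\right)\right) \left(-525\right) = \left(1137 + \left(-628 + 63\right)\right) \left(-525\right) = \left(1137 - 565\right) \left(-525\right) = 572 \left(-525\right) = -300300$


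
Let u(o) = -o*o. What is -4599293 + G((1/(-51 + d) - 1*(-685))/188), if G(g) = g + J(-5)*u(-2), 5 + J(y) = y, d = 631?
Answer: -501502149819/109040 ≈ -4.5992e+6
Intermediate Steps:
J(y) = -5 + y
u(o) = -o**2
G(g) = 40 + g (G(g) = g + (-5 - 5)*(-1*(-2)**2) = g - (-10)*4 = g - 10*(-4) = g + 40 = 40 + g)
-4599293 + G((1/(-51 + d) - 1*(-685))/188) = -4599293 + (40 + (1/(-51 + 631) - 1*(-685))/188) = -4599293 + (40 + (1/580 + 685)*(1/188)) = -4599293 + (40 + (397301/580)*(1/188)) = -4599293 + (40 + 397301/109040) = -4599293 + 4758901/109040 = -501502149819/109040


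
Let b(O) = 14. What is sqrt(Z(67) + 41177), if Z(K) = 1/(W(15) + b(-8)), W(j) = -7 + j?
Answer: 3*sqrt(2214410)/22 ≈ 202.92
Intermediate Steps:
Z(K) = 1/22 (Z(K) = 1/((-7 + 15) + 14) = 1/(8 + 14) = 1/22)
sqrt(Z(67) + 41177) = sqrt(1/22 + 41177) = sqrt(905895/22) = 3*sqrt(2214410)/22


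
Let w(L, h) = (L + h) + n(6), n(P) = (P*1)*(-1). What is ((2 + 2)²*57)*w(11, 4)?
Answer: 8208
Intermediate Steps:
n(P) = -P (n(P) = P*(-1) = -P)
w(L, h) = -6 + L + h (w(L, h) = (L + h) - 1*6 = (L + h) - 6 = -6 + L + h)
((2 + 2)²*57)*w(11, 4) = ((2 + 2)²*57)*(-6 + 11 + 4) = (4²*57)*9 = (16*57)*9 = 912*9 = 8208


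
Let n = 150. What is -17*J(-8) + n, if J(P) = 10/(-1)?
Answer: 320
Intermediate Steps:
J(P) = -10 (J(P) = 10*(-1) = -10)
-17*J(-8) + n = -17*(-10) + 150 = 170 + 150 = 320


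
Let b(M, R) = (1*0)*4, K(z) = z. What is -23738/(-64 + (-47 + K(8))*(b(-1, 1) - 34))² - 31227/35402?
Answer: -6321733358/7047847861 ≈ -0.89697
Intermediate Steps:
b(M, R) = 0 (b(M, R) = 0*4 = 0)
-23738/(-64 + (-47 + K(8))*(b(-1, 1) - 34))² - 31227/35402 = -23738/(-64 + (-47 + 8)*(0 - 34))² - 31227/35402 = -23738/(-64 - 39*(-34))² - 31227*1/35402 = -23738/(-64 + 1326)² - 31227/35402 = -23738/(1262²) - 31227/35402 = -23738/1592644 - 31227/35402 = -23738*1/1592644 - 31227/35402 = -11869/796322 - 31227/35402 = -6321733358/7047847861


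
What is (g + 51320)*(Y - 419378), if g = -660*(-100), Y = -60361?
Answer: -56282979480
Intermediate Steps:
g = 66000
(g + 51320)*(Y - 419378) = (66000 + 51320)*(-60361 - 419378) = 117320*(-479739) = -56282979480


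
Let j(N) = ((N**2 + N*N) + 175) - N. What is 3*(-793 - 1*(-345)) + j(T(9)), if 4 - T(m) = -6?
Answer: -979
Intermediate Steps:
T(m) = 10 (T(m) = 4 - 1*(-6) = 4 + 6 = 10)
j(N) = 175 - N + 2*N**2 (j(N) = ((N**2 + N**2) + 175) - N = (2*N**2 + 175) - N = (175 + 2*N**2) - N = 175 - N + 2*N**2)
3*(-793 - 1*(-345)) + j(T(9)) = 3*(-793 - 1*(-345)) + (175 - 1*10 + 2*10**2) = 3*(-793 + 345) + (175 - 10 + 2*100) = 3*(-448) + (175 - 10 + 200) = -1344 + 365 = -979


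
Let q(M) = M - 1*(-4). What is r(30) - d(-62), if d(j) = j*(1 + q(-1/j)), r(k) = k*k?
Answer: 1211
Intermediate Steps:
r(k) = k²
q(M) = 4 + M (q(M) = M + 4 = 4 + M)
d(j) = j*(5 - 1/j) (d(j) = j*(1 + (4 - 1/j)) = j*(5 - 1/j))
r(30) - d(-62) = 30² - (-1 + 5*(-62)) = 900 - (-1 - 310) = 900 - 1*(-311) = 900 + 311 = 1211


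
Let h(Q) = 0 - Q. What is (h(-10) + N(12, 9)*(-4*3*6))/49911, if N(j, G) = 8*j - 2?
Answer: -6758/49911 ≈ -0.13540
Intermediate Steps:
h(Q) = -Q
N(j, G) = -2 + 8*j
(h(-10) + N(12, 9)*(-4*3*6))/49911 = (-1*(-10) + (-2 + 8*12)*(-4*3*6))/49911 = (10 + (-2 + 96)*(-12*6))*(1/49911) = (10 + 94*(-72))*(1/49911) = (10 - 6768)*(1/49911) = -6758*1/49911 = -6758/49911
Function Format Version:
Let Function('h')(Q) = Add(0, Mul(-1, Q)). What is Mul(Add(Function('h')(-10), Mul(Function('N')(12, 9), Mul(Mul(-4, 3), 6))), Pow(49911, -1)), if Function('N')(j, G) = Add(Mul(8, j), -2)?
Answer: Rational(-6758, 49911) ≈ -0.13540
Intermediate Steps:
Function('h')(Q) = Mul(-1, Q)
Function('N')(j, G) = Add(-2, Mul(8, j))
Mul(Add(Function('h')(-10), Mul(Function('N')(12, 9), Mul(Mul(-4, 3), 6))), Pow(49911, -1)) = Mul(Add(Mul(-1, -10), Mul(Add(-2, Mul(8, 12)), Mul(Mul(-4, 3), 6))), Pow(49911, -1)) = Mul(Add(10, Mul(Add(-2, 96), Mul(-12, 6))), Rational(1, 49911)) = Mul(Add(10, Mul(94, -72)), Rational(1, 49911)) = Mul(Add(10, -6768), Rational(1, 49911)) = Mul(-6758, Rational(1, 49911)) = Rational(-6758, 49911)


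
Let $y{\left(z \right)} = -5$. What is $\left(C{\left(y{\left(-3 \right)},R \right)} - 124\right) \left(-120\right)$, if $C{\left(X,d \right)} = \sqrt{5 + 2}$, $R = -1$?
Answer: $14880 - 120 \sqrt{7} \approx 14563.0$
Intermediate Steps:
$C{\left(X,d \right)} = \sqrt{7}$
$\left(C{\left(y{\left(-3 \right)},R \right)} - 124\right) \left(-120\right) = \left(\sqrt{7} - 124\right) \left(-120\right) = \left(-124 + \sqrt{7}\right) \left(-120\right) = 14880 - 120 \sqrt{7}$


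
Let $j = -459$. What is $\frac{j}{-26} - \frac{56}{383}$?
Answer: $\frac{174341}{9958} \approx 17.508$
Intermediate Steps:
$\frac{j}{-26} - \frac{56}{383} = - \frac{459}{-26} - \frac{56}{383} = \left(-459\right) \left(- \frac{1}{26}\right) - \frac{56}{383} = \frac{459}{26} - \frac{56}{383} = \frac{174341}{9958}$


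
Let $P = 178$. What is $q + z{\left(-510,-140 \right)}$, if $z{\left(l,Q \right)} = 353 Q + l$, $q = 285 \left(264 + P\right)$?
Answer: $76040$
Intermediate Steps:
$q = 125970$ ($q = 285 \left(264 + 178\right) = 285 \cdot 442 = 125970$)
$z{\left(l,Q \right)} = l + 353 Q$
$q + z{\left(-510,-140 \right)} = 125970 + \left(-510 + 353 \left(-140\right)\right) = 125970 - 49930 = 76040$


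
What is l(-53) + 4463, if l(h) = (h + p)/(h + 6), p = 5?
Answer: 209809/47 ≈ 4464.0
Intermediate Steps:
l(h) = (5 + h)/(6 + h) (l(h) = (h + 5)/(h + 6) = (5 + h)/(6 + h))
l(-53) + 4463 = (5 - 53)/(6 - 53) + 4463 = -48/(-47) + 4463 = -1/47*(-48) + 4463 = 48/47 + 4463 = 209809/47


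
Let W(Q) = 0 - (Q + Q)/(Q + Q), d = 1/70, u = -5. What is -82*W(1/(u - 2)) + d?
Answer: 5741/70 ≈ 82.014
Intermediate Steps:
d = 1/70 ≈ 0.014286
W(Q) = -1 (W(Q) = 0 - 2*Q/(2*Q) = 0 - 2*Q*1/(2*Q) = 0 - 1*1 = 0 - 1 = -1)
-82*W(1/(u - 2)) + d = -82*(-1) + 1/70 = 82 + 1/70 = 5741/70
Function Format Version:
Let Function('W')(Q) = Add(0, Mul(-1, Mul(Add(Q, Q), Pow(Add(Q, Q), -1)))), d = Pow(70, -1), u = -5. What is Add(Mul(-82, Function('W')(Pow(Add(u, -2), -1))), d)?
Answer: Rational(5741, 70) ≈ 82.014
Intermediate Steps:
d = Rational(1, 70) ≈ 0.014286
Function('W')(Q) = -1 (Function('W')(Q) = Add(0, Mul(-1, Mul(Mul(2, Q), Pow(Mul(2, Q), -1)))) = Add(0, Mul(-1, Mul(Mul(2, Q), Mul(Rational(1, 2), Pow(Q, -1))))) = Add(0, Mul(-1, 1)) = Add(0, -1) = -1)
Add(Mul(-82, Function('W')(Pow(Add(u, -2), -1))), d) = Add(Mul(-82, -1), Rational(1, 70)) = Add(82, Rational(1, 70)) = Rational(5741, 70)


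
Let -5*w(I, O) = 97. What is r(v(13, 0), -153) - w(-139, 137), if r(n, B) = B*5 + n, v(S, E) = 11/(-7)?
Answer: -26151/35 ≈ -747.17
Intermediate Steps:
v(S, E) = -11/7 (v(S, E) = 11*(-⅐) = -11/7)
w(I, O) = -97/5 (w(I, O) = -⅕*97 = -97/5)
r(n, B) = n + 5*B (r(n, B) = 5*B + n = n + 5*B)
r(v(13, 0), -153) - w(-139, 137) = (-11/7 + 5*(-153)) - 1*(-97/5) = (-11/7 - 765) + 97/5 = -5366/7 + 97/5 = -26151/35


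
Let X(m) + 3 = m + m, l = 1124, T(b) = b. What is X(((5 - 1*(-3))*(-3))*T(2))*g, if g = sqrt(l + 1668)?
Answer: -198*sqrt(698) ≈ -5231.1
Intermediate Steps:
X(m) = -3 + 2*m (X(m) = -3 + (m + m) = -3 + 2*m)
g = 2*sqrt(698) (g = sqrt(1124 + 1668) = sqrt(2792) = 2*sqrt(698) ≈ 52.839)
X(((5 - 1*(-3))*(-3))*T(2))*g = (-3 + 2*(((5 - 1*(-3))*(-3))*2))*(2*sqrt(698)) = (-3 + 2*(((5 + 3)*(-3))*2))*(2*sqrt(698)) = (-3 + 2*((8*(-3))*2))*(2*sqrt(698)) = (-3 + 2*(-24*2))*(2*sqrt(698)) = (-3 + 2*(-48))*(2*sqrt(698)) = (-3 - 96)*(2*sqrt(698)) = -198*sqrt(698)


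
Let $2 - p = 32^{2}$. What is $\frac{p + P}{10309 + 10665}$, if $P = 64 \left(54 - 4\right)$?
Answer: $\frac{1089}{10487} \approx 0.10384$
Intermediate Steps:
$P = 3200$ ($P = 64 \cdot 50 = 3200$)
$p = -1022$ ($p = 2 - 32^{2} = 2 - 1024 = -1022$)
$\frac{p + P}{10309 + 10665} = \frac{-1022 + 3200}{10309 + 10665} = \frac{2178}{20974} = 2178 \cdot \frac{1}{20974} = \frac{1089}{10487}$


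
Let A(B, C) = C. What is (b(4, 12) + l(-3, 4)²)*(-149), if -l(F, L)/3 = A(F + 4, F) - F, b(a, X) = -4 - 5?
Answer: 1341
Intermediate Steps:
b(a, X) = -9
l(F, L) = 0 (l(F, L) = -3*(F - F) = -3*0 = 0)
(b(4, 12) + l(-3, 4)²)*(-149) = (-9 + 0²)*(-149) = (-9 + 0)*(-149) = -9*(-149) = 1341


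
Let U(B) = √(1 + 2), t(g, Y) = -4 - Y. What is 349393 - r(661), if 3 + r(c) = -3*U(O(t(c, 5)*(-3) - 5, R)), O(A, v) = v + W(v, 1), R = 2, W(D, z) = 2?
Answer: 349396 + 3*√3 ≈ 3.4940e+5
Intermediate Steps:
O(A, v) = 2 + v (O(A, v) = v + 2 = 2 + v)
U(B) = √3
r(c) = -3 - 3*√3
349393 - r(661) = 349393 - (-3 - 3*√3) = 349393 + (3 + 3*√3) = 349396 + 3*√3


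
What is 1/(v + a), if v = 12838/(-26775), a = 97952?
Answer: 3825/374664566 ≈ 1.0209e-5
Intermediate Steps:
v = -1834/3825 (v = 12838*(-1/26775) = -1834/3825 ≈ -0.47948)
1/(v + a) = 1/(-1834/3825 + 97952) = 1/(374664566/3825) = 3825/374664566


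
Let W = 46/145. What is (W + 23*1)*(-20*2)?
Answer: -27048/29 ≈ -932.69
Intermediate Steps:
W = 46/145 (W = 46*(1/145) = 46/145 ≈ 0.31724)
(W + 23*1)*(-20*2) = (46/145 + 23*1)*(-20*2) = (46/145 + 23)*(-40) = (3381/145)*(-40) = -27048/29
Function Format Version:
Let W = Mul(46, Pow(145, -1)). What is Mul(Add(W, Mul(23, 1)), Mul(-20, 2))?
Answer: Rational(-27048, 29) ≈ -932.69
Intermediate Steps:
W = Rational(46, 145) (W = Mul(46, Rational(1, 145)) = Rational(46, 145) ≈ 0.31724)
Mul(Add(W, Mul(23, 1)), Mul(-20, 2)) = Mul(Add(Rational(46, 145), Mul(23, 1)), Mul(-20, 2)) = Mul(Add(Rational(46, 145), 23), -40) = Mul(Rational(3381, 145), -40) = Rational(-27048, 29)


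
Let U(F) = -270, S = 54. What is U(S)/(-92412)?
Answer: 15/5134 ≈ 0.0029217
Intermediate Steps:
U(S)/(-92412) = -270/(-92412) = -270*(-1/92412) = 15/5134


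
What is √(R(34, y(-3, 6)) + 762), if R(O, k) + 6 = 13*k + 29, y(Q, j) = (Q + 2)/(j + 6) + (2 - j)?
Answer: √26349/6 ≈ 27.054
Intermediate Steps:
y(Q, j) = 2 - j + (2 + Q)/(6 + j) (y(Q, j) = (2 + Q)/(6 + j) + (2 - j) = 2 - j + (2 + Q)/(6 + j))
R(O, k) = 23 + 13*k (R(O, k) = -6 + (13*k + 29) = -6 + (29 + 13*k) = 23 + 13*k)
√(R(34, y(-3, 6)) + 762) = √((23 + 13*((14 - 3 - 1*6² - 4*6)/(6 + 6))) + 762) = √((23 + 13*((14 - 3 - 1*36 - 24)/12)) + 762) = √((23 + 13*((14 - 3 - 36 - 24)/12)) + 762) = √((23 + 13*((1/12)*(-49))) + 762) = √((23 + 13*(-49/12)) + 762) = √((23 - 637/12) + 762) = √(-361/12 + 762) = √(8783/12) = √26349/6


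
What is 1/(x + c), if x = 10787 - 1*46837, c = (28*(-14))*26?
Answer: -1/46242 ≈ -2.1625e-5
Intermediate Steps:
c = -10192 (c = -392*26 = -10192)
x = -36050 (x = 10787 - 46837 = -36050)
1/(x + c) = 1/(-36050 - 10192) = 1/(-46242) = -1/46242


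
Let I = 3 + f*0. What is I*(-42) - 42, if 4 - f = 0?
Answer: -168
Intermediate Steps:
f = 4 (f = 4 - 1*0 = 4 + 0 = 4)
I = 3 (I = 3 + 4*0 = 3 + 0 = 3)
I*(-42) - 42 = 3*(-42) - 42 = -126 - 42 = -168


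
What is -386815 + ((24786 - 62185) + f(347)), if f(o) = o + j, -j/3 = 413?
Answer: -425106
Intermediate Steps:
j = -1239 (j = -3*413 = -1239)
f(o) = -1239 + o (f(o) = o - 1239 = -1239 + o)
-386815 + ((24786 - 62185) + f(347)) = -386815 + ((24786 - 62185) + (-1239 + 347)) = -386815 + (-37399 - 892) = -386815 - 38291 = -425106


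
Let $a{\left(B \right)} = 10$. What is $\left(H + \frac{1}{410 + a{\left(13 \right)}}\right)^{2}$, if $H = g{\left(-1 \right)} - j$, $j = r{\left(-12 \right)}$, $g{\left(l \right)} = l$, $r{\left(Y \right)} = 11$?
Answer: $\frac{25391521}{176400} \approx 143.94$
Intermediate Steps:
$j = 11$
$H = -12$ ($H = -1 - 11 = -12$)
$\left(H + \frac{1}{410 + a{\left(13 \right)}}\right)^{2} = \left(-12 + \frac{1}{410 + 10}\right)^{2} = \left(-12 + \frac{1}{420}\right)^{2} = \left(- \frac{5039}{420}\right)^{2} = \frac{25391521}{176400}$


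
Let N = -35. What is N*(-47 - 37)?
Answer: 2940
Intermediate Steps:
N*(-47 - 37) = -35*(-47 - 37) = -35*(-84) = 2940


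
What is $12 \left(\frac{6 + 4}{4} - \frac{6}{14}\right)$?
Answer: $\frac{174}{7} \approx 24.857$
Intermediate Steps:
$12 \left(\frac{6 + 4}{4} - \frac{6}{14}\right) = 12 \left(10 \cdot \frac{1}{4} - \frac{3}{7}\right) = 12 \left(\frac{5}{2} - \frac{3}{7}\right) = 12 \cdot \frac{29}{14} = \frac{174}{7}$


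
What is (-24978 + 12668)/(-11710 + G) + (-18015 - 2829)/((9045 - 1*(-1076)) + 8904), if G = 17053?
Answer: -345567242/101650575 ≈ -3.3996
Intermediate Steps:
(-24978 + 12668)/(-11710 + G) + (-18015 - 2829)/((9045 - 1*(-1076)) + 8904) = (-24978 + 12668)/(-11710 + 17053) + (-18015 - 2829)/((9045 - 1*(-1076)) + 8904) = -12310/5343 - 20844/((9045 + 1076) + 8904) = -12310*1/5343 - 20844/(10121 + 8904) = -12310/5343 - 20844/19025 = -345567242/101650575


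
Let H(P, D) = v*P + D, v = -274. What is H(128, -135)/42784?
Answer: -35207/42784 ≈ -0.82290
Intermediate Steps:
H(P, D) = D - 274*P (H(P, D) = -274*P + D = D - 274*P)
H(128, -135)/42784 = (-135 - 274*128)/42784 = (-135 - 35072)*(1/42784) = -35207*1/42784 = -35207/42784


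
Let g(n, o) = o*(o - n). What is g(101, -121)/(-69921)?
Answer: -8954/23307 ≈ -0.38418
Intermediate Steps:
g(101, -121)/(-69921) = -121*(-121 - 1*101)/(-69921) = -121*(-121 - 101)*(-1/69921) = -121*(-222)*(-1/69921) = 26862*(-1/69921) = -8954/23307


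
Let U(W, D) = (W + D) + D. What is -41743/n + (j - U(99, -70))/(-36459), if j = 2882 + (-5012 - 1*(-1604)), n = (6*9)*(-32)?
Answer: 169194013/7000128 ≈ 24.170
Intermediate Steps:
U(W, D) = W + 2*D (U(W, D) = (D + W) + D = W + 2*D)
n = -1728 (n = 54*(-32) = -1728)
j = -526 (j = 2882 + (-5012 + 1604) = 2882 - 3408 = -526)
-41743/n + (j - U(99, -70))/(-36459) = -41743/(-1728) + (-526 - (99 + 2*(-70)))/(-36459) = -41743*(-1/1728) + (-526 - (99 - 140))*(-1/36459) = 41743/1728 + (-526 - 1*(-41))*(-1/36459) = 41743/1728 + (-526 + 41)*(-1/36459) = 41743/1728 - 485*(-1/36459) = 41743/1728 + 485/36459 = 169194013/7000128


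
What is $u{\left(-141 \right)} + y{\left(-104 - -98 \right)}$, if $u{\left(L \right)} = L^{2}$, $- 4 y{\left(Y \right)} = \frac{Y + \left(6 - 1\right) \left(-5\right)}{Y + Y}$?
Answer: $\frac{954257}{48} \approx 19880.0$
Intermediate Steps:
$y{\left(Y \right)} = - \frac{-25 + Y}{8 Y}$ ($y{\left(Y \right)} = - \frac{\left(Y + \left(6 - 1\right) \left(-5\right)\right) \frac{1}{Y + Y}}{4} = - \frac{\left(Y + 5 \left(-5\right)\right) \frac{1}{2 Y}}{4} = - \frac{\left(Y - 25\right) \frac{1}{2 Y}}{4} = - \frac{\left(-25 + Y\right) \frac{1}{2 Y}}{4} = - \frac{\frac{1}{2} \frac{1}{Y} \left(-25 + Y\right)}{4} = - \frac{-25 + Y}{8 Y}$)
$u{\left(-141 \right)} + y{\left(-104 - -98 \right)} = \left(-141\right)^{2} + \frac{25 - \left(-104 - -98\right)}{8 \left(-104 - -98\right)} = 19881 + \frac{25 - \left(-104 + 98\right)}{8 \left(-104 + 98\right)} = 19881 + \frac{25 - -6}{8 \left(-6\right)} = 19881 + \frac{1}{8} \left(- \frac{1}{6}\right) \left(25 + 6\right) = 19881 + \frac{1}{8} \left(- \frac{1}{6}\right) 31 = 19881 - \frac{31}{48} = \frac{954257}{48}$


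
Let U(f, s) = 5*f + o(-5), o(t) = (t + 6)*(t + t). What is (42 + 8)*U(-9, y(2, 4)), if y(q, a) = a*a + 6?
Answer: -2750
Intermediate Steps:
y(q, a) = 6 + a**2 (y(q, a) = a**2 + 6 = 6 + a**2)
o(t) = 2*t*(6 + t) (o(t) = (6 + t)*(2*t) = 2*t*(6 + t))
U(f, s) = -10 + 5*f (U(f, s) = 5*f + 2*(-5)*(6 - 5) = 5*f + 2*(-5)*1 = 5*f - 10 = -10 + 5*f)
(42 + 8)*U(-9, y(2, 4)) = (42 + 8)*(-10 + 5*(-9)) = 50*(-10 - 45) = 50*(-55) = -2750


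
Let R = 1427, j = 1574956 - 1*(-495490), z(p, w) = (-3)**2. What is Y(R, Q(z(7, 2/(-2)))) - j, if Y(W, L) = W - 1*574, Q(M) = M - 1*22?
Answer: -2069593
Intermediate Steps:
z(p, w) = 9
Q(M) = -22 + M (Q(M) = M - 22 = -22 + M)
j = 2070446 (j = 1574956 + 495490 = 2070446)
Y(W, L) = -574 + W (Y(W, L) = W - 574 = -574 + W)
Y(R, Q(z(7, 2/(-2)))) - j = (-574 + 1427) - 1*2070446 = 853 - 2070446 = -2069593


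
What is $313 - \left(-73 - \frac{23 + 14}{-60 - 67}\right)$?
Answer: $\frac{48985}{127} \approx 385.71$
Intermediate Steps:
$313 - \left(-73 - \frac{23 + 14}{-60 - 67}\right) = 313 - \left(-73 - \frac{37}{-127}\right) = 313 - \left(-73 - 37 \left(- \frac{1}{127}\right)\right) = 313 - \left(-73 - - \frac{37}{127}\right) = 313 - \left(-73 + \frac{37}{127}\right) = 313 - - \frac{9234}{127} = 313 + \frac{9234}{127} = \frac{48985}{127}$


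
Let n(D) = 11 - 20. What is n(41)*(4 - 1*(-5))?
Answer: -81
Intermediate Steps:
n(D) = -9
n(41)*(4 - 1*(-5)) = -9*(4 - 1*(-5)) = -9*(4 + 5) = -9*9 = -81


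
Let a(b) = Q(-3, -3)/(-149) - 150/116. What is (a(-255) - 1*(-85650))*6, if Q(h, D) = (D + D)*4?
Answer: 2220532551/4321 ≈ 5.1389e+5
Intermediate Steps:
Q(h, D) = 8*D (Q(h, D) = (2*D)*4 = 8*D)
a(b) = -9783/8642 (a(b) = (8*(-3))/(-149) - 150/116 = -24*(-1/149) - 150*1/116 = 24/149 - 75/58 = -9783/8642)
(a(-255) - 1*(-85650))*6 = (-9783/8642 - 1*(-85650))*6 = (-9783/8642 + 85650)*6 = (740177517/8642)*6 = 2220532551/4321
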